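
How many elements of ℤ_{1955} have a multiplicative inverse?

1408

Factor 1955: 1955 = 5 · 17 · 23.
φ(1955) = 1955 · (1 − 1/5) · (1 − 1/17) · (1 − 1/23)
       = 1955 · 1408/1955 = 1408.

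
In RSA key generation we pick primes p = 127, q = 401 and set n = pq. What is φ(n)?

50400

φ(50927) = 50927 · (1 − 1/127) · (1 − 1/401)
       = 50927 · 50400/50927 = 50400.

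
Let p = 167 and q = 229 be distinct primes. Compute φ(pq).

For distinct primes, φ(pq) = (p−1)(q−1) = 166 × 228 = 37848.

37848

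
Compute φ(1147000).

First factor: 1147000 = 2^3 × 5^3 × 31 × 37.
φ(1147000) = 1147000 · (1 − 1/2) · (1 − 1/5) · (1 − 1/31) · (1 − 1/37)
       = 1147000 · 4320/11470 = 432000.

432000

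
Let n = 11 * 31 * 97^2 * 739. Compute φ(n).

φ(11) = 11 − 1 = 10.
φ(31) = 31 − 1 = 30.
φ(97^2) = 97^2 − 97^1 = 9409 − 97 = 9312.
φ(739) = 739 − 1 = 738.
φ(2371058591) = 10 × 30 × 9312 × 738 = 2061676800.

2061676800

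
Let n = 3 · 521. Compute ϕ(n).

φ(3) = 3 − 1 = 2.
φ(521) = 521 − 1 = 520.
Since φ is multiplicative, φ(1563) = 2 · 520 = 1040.

1040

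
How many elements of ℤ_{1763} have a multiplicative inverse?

Factor 1763: 1763 = 41 * 43.
φ(1763) = 1763 · (1 − 1/41) · (1 − 1/43)
       = 1763 · 1680/1763 = 1680.

1680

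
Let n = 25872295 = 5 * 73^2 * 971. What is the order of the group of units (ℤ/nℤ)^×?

20393280

φ(5) = 5 − 1 = 4.
φ(73^2) = 73^2 − 73^1 = 5329 − 73 = 5256.
φ(971) = 971 − 1 = 970.
Since φ is multiplicative, φ(25872295) = 4 · 5256 · 970 = 20393280.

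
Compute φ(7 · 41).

240

φ(287) = 287 · (1 − 1/7) · (1 − 1/41)
       = 287 · 240/287 = 240.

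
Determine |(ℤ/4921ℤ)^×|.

3888

4921 = 7 · 19 · 37.
φ(4921) = 4921 · (1 − 1/7) · (1 − 1/19) · (1 − 1/37)
       = 4921 · 3888/4921 = 3888.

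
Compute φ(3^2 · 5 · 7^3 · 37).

φ(571095) = 571095 · (1 − 1/3) · (1 − 1/5) · (1 − 1/7) · (1 − 1/37)
       = 571095 · 1728/3885 = 254016.

254016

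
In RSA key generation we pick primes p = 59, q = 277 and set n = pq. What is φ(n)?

16008

φ(n) = (p − 1)(q − 1) = (59−1)(277−1) = 58·276 = 16008.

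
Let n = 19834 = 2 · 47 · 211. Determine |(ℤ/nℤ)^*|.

9660

φ(2) = 2 − 1 = 1.
φ(47) = 47 − 1 = 46.
φ(211) = 211 − 1 = 210.
Since φ is multiplicative, φ(19834) = 1 · 46 · 210 = 9660.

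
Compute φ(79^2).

φ(6241) = 6241 · (1 − 1/79)
       = 6241 · 78/79 = 6162.

6162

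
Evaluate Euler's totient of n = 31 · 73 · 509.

φ(31) = 31 − 1 = 30.
φ(73) = 73 − 1 = 72.
φ(509) = 509 − 1 = 508.
φ(1151867) = 30 × 72 × 508 = 1097280.

1097280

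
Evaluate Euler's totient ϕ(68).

32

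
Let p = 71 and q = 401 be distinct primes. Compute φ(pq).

28000

For distinct primes, φ(pq) = (p−1)(q−1) = 70 × 400 = 28000.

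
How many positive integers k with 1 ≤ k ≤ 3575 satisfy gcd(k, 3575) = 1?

3575 = 5^2 · 11 · 13.
φ(3575) = 3575 · (1 − 1/5) · (1 − 1/11) · (1 − 1/13)
       = 3575 · 480/715 = 2400.

2400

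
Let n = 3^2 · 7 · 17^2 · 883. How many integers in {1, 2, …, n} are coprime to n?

φ(3^2) = 3^1·(3−1) = 3·2 = 6.
φ(7) = 7 − 1 = 6.
φ(17^2) = 17^1·(17−1) = 17·16 = 272.
φ(883) = 883 − 1 = 882.
Since φ is multiplicative, φ(16076781) = 6 · 6 · 272 · 882 = 8636544.

8636544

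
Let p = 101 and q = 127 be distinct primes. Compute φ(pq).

12600

φ(pq) = (p−1)(q−1) = 100 · 126 = 12600.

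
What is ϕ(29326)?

12600

Factor 29326: 29326 = 2 · 11 · 31 · 43.
φ(29326) = 29326 · (1 − 1/2) · (1 − 1/11) · (1 − 1/31) · (1 − 1/43)
       = 29326 · 12600/29326 = 12600.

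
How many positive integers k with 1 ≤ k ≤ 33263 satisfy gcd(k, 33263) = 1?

33263 = 29 * 31 * 37.
φ(29) = 29 − 1 = 28.
φ(31) = 31 − 1 = 30.
φ(37) = 37 − 1 = 36.
Multiply: 28 · 30 · 36 = 30240.

30240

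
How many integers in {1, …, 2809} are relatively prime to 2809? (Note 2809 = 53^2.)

φ(2809) = 2809 · (1 − 1/53)
       = 2809 · 52/53 = 2756.

2756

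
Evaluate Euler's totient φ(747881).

645120

Prime factorization: 747881 = 17 · 29 · 37 · 41.
φ(17) = 17 − 1 = 16.
φ(29) = 29 − 1 = 28.
φ(37) = 37 − 1 = 36.
φ(41) = 41 − 1 = 40.
Since φ is multiplicative, φ(747881) = 16 · 28 · 36 · 40 = 645120.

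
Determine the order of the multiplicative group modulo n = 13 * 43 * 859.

432432

φ(480181) = 480181 · (1 − 1/13) · (1 − 1/43) · (1 − 1/859)
       = 480181 · 432432/480181 = 432432.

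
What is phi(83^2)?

φ(83^2) = 83^1·(83−1) = 83·82 = 6806.

6806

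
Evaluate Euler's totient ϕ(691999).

498960

Factor 691999: 691999 = 7 × 11^2 × 19 × 43.
φ(691999) = 691999 · (1 − 1/7) · (1 − 1/11) · (1 − 1/19) · (1 − 1/43)
       = 691999 · 45360/62909 = 498960.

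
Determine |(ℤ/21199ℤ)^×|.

18816

Factor 21199: 21199 = 17 · 29 · 43.
φ(21199) = 21199 · (1 − 1/17) · (1 − 1/29) · (1 − 1/43)
       = 21199 · 18816/21199 = 18816.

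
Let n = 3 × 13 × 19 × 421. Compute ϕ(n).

181440

φ(3) = 3 − 1 = 2.
φ(13) = 13 − 1 = 12.
φ(19) = 19 − 1 = 18.
φ(421) = 421 − 1 = 420.
Multiply: 2 · 12 · 18 · 420 = 181440.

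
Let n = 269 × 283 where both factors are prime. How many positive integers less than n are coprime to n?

φ(76127) = 76127 · (1 − 1/269) · (1 − 1/283)
       = 76127 · 75576/76127 = 75576.

75576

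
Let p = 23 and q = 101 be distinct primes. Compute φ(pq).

2200

φ(2323) = 2323 · (1 − 1/23) · (1 − 1/101)
       = 2323 · 2200/2323 = 2200.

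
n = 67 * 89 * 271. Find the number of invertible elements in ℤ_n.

1568160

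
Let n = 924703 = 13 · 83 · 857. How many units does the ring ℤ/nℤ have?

842304

φ(13) = 13 − 1 = 12.
φ(83) = 83 − 1 = 82.
φ(857) = 857 − 1 = 856.
Multiply: 12 · 82 · 856 = 842304.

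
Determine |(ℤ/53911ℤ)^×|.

43680

First factor: 53911 = 11 · 13**2 · 29.
φ(11) = 11 − 1 = 10.
φ(13^2) = 13^1·(13−1) = 13·12 = 156.
φ(29) = 29 − 1 = 28.
φ(53911) = 10 × 156 × 28 = 43680.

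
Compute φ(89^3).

697048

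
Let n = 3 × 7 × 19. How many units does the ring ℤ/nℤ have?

216

φ(3) = 3 − 1 = 2.
φ(7) = 7 − 1 = 6.
φ(19) = 19 − 1 = 18.
Since φ is multiplicative, φ(399) = 2 · 6 · 18 = 216.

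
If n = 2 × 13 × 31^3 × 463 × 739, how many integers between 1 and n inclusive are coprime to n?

φ(265023178862) = 265023178862 · (1 − 1/2) · (1 − 1/13) · (1 − 1/31) · (1 − 1/463) · (1 − 1/739)
       = 265023178862 · 122744160/275778542 = 117957137760.

117957137760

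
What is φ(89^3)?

φ(89^3) = 89^3 − 89^2 = 704969 − 7921 = 697048.

697048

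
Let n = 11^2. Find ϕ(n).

φ(11^2) = 11^1·(11−1) = 11·10 = 110.

110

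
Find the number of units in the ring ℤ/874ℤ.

396

Prime factorization: 874 = 2 · 19 · 23.
φ(874) = 874 · (1 − 1/2) · (1 − 1/19) · (1 − 1/23)
       = 874 · 396/874 = 396.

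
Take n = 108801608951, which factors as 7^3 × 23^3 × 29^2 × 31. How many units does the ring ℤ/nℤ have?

83349493920

φ(108801608951) = 108801608951 · (1 − 1/7) · (1 − 1/23) · (1 − 1/29) · (1 − 1/31)
       = 108801608951 · 110880/144739 = 83349493920.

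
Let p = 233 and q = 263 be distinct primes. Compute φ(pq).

φ(n) = (p − 1)(q − 1) = (233−1)(263−1) = 232·262 = 60784.

60784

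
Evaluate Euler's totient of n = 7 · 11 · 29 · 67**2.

7428960

φ(7) = 7 − 1 = 6.
φ(11) = 11 − 1 = 10.
φ(29) = 29 − 1 = 28.
φ(67^2) = 67^2 − 67^1 = 4489 − 67 = 4422.
φ(10023937) = 6 × 10 × 28 × 4422 = 7428960.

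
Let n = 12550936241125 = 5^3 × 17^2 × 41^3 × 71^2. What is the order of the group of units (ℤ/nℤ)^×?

φ(5^3) = 5^3 − 5^2 = 125 − 25 = 100.
φ(17^2) = 17^2 − 17^1 = 289 − 17 = 272.
φ(41^3) = 41^3 − 41^2 = 68921 − 1681 = 67240.
φ(71^2) = 71^1·(71−1) = 71·70 = 4970.
Multiply: 100 · 272 · 67240 · 4970 = 9089772160000.

9089772160000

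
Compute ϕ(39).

39 = 3 * 13.
φ(3) = 3 − 1 = 2.
φ(13) = 13 − 1 = 12.
Since φ is multiplicative, φ(39) = 2 · 12 = 24.

24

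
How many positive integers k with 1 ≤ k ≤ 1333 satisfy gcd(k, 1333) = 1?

Prime factorization: 1333 = 31 × 43.
φ(1333) = 1333 · (1 − 1/31) · (1 − 1/43)
       = 1333 · 1260/1333 = 1260.

1260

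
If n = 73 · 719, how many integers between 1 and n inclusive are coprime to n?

51696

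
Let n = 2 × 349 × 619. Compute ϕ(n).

215064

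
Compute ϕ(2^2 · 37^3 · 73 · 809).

5734291968

φ(11965656884) = 11965656884 · (1 − 1/2) · (1 − 1/37) · (1 − 1/73) · (1 − 1/809)
       = 11965656884 · 2094336/4370218 = 5734291968.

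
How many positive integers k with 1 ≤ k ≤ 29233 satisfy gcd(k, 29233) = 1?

26400

Factor 29233: 29233 = 23 · 31 · 41.
φ(29233) = 29233 · (1 − 1/23) · (1 − 1/31) · (1 − 1/41)
       = 29233 · 26400/29233 = 26400.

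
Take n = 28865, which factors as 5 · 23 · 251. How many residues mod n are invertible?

φ(5) = 5 − 1 = 4.
φ(23) = 23 − 1 = 22.
φ(251) = 251 − 1 = 250.
Multiply: 4 · 22 · 250 = 22000.

22000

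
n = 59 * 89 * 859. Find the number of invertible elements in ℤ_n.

4379232

φ(59) = 59 − 1 = 58.
φ(89) = 89 − 1 = 88.
φ(859) = 859 − 1 = 858.
φ(4510609) = 58 × 88 × 858 = 4379232.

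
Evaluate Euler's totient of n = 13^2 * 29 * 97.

419328

φ(13^2) = 13^2 − 13^1 = 169 − 13 = 156.
φ(29) = 29 − 1 = 28.
φ(97) = 97 − 1 = 96.
Since φ is multiplicative, φ(475397) = 156 · 28 · 96 = 419328.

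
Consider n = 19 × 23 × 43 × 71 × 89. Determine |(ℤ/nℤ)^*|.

102453120

φ(19) = 19 − 1 = 18.
φ(23) = 23 − 1 = 22.
φ(43) = 43 − 1 = 42.
φ(71) = 71 − 1 = 70.
φ(89) = 89 − 1 = 88.
Multiply: 18 · 22 · 42 · 70 · 88 = 102453120.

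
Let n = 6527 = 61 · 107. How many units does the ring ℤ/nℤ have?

φ(61) = 61 − 1 = 60.
φ(107) = 107 − 1 = 106.
Since φ is multiplicative, φ(6527) = 60 · 106 = 6360.

6360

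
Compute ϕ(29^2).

812

φ(841) = 841 · (1 − 1/29)
       = 841 · 28/29 = 812.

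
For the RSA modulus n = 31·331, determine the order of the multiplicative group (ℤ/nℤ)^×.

φ(31) = 31 − 1 = 30.
φ(331) = 331 − 1 = 330.
φ(10261) = 30 × 330 = 9900.

9900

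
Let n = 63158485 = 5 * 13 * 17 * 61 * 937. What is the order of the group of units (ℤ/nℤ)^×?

φ(63158485) = 63158485 · (1 − 1/5) · (1 − 1/13) · (1 − 1/17) · (1 − 1/61) · (1 − 1/937)
       = 63158485 · 43130880/63158485 = 43130880.

43130880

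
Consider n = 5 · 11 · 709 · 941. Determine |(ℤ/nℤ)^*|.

φ(36694295) = 36694295 · (1 − 1/5) · (1 − 1/11) · (1 − 1/709) · (1 − 1/941)
       = 36694295 · 26620800/36694295 = 26620800.

26620800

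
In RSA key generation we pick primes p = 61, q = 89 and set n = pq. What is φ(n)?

For distinct primes, φ(pq) = (p−1)(q−1) = 60 × 88 = 5280.

5280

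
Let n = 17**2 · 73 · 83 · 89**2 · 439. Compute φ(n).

φ(17^2) = 17^1·(17−1) = 17·16 = 272.
φ(73) = 73 − 1 = 72.
φ(83) = 83 − 1 = 82.
φ(89^2) = 89^2 − 89^1 = 7921 − 89 = 7832.
φ(439) = 439 − 1 = 438.
Multiply: 272 · 72 · 82 · 7832 · 438 = 5508863889408.

5508863889408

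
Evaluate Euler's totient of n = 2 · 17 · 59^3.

3230368

φ(6982886) = 6982886 · (1 − 1/2) · (1 − 1/17) · (1 − 1/59)
       = 6982886 · 928/2006 = 3230368.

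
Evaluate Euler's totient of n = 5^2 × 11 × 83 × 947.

15514400

φ(5^2) = 5^1·(5−1) = 5·4 = 20.
φ(11) = 11 − 1 = 10.
φ(83) = 83 − 1 = 82.
φ(947) = 947 − 1 = 946.
Multiply: 20 · 10 · 82 · 946 = 15514400.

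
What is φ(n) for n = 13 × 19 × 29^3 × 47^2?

φ(13) = 13 − 1 = 12.
φ(19) = 19 − 1 = 18.
φ(29^3) = 29^2·(29−1) = 841·28 = 23548.
φ(47^2) = 47^2 − 47^1 = 2209 − 47 = 2162.
Multiply: 12 · 18 · 23548 · 2162 = 10996727616.

10996727616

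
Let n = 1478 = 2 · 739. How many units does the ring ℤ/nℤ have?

738

φ(2) = 2 − 1 = 1.
φ(739) = 739 − 1 = 738.
Since φ is multiplicative, φ(1478) = 1 · 738 = 738.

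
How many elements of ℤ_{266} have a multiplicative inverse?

108

Factor 266: 266 = 2 · 7 · 19.
φ(2) = 2 − 1 = 1.
φ(7) = 7 − 1 = 6.
φ(19) = 19 − 1 = 18.
Multiply: 1 · 6 · 18 = 108.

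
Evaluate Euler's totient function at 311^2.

φ(96721) = 96721 · (1 − 1/311)
       = 96721 · 310/311 = 96410.

96410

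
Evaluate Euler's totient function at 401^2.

160400

φ(160801) = 160801 · (1 − 1/401)
       = 160801 · 400/401 = 160400.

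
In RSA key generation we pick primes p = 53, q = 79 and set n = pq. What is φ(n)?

φ(53) = 53 − 1 = 52.
φ(79) = 79 − 1 = 78.
Multiply: 52 · 78 = 4056.

4056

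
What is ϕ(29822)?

12960

29822 = 2 · 13 · 31 · 37.
φ(2) = 2 − 1 = 1.
φ(13) = 13 − 1 = 12.
φ(31) = 31 − 1 = 30.
φ(37) = 37 − 1 = 36.
Since φ is multiplicative, φ(29822) = 1 · 12 · 30 · 36 = 12960.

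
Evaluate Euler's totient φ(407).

Prime factorization: 407 = 11 · 37.
φ(407) = 407 · (1 − 1/11) · (1 − 1/37)
       = 407 · 360/407 = 360.

360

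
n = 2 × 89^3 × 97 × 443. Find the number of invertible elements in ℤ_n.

29577140736

φ(2) = 2 − 1 = 1.
φ(89^3) = 89^3 − 89^2 = 704969 − 7921 = 697048.
φ(97) = 97 − 1 = 96.
φ(443) = 443 − 1 = 442.
φ(60586445798) = 1 × 697048 × 96 × 442 = 29577140736.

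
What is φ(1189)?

1120

Factor 1189: 1189 = 29 × 41.
φ(29) = 29 − 1 = 28.
φ(41) = 41 − 1 = 40.
Multiply: 28 · 40 = 1120.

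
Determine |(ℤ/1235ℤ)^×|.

864

1235 = 5 × 13 × 19.
φ(5) = 5 − 1 = 4.
φ(13) = 13 − 1 = 12.
φ(19) = 19 − 1 = 18.
φ(1235) = 4 × 12 × 18 = 864.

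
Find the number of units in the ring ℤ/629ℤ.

Factor 629: 629 = 17 * 37.
φ(629) = 629 · (1 − 1/17) · (1 − 1/37)
       = 629 · 576/629 = 576.

576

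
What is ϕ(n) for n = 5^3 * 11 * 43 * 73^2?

φ(315077125) = 315077125 · (1 − 1/5) · (1 − 1/11) · (1 − 1/43) · (1 − 1/73)
       = 315077125 · 120960/172645 = 220752000.

220752000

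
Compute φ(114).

36

Prime factorization: 114 = 2 · 3 · 19.
φ(2) = 2 − 1 = 1.
φ(3) = 3 − 1 = 2.
φ(19) = 19 − 1 = 18.
Since φ is multiplicative, φ(114) = 1 · 2 · 18 = 36.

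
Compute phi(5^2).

φ(5^2) = 5^1·(5−1) = 5·4 = 20.

20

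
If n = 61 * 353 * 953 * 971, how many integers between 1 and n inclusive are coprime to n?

φ(61) = 61 − 1 = 60.
φ(353) = 353 − 1 = 352.
φ(953) = 953 − 1 = 952.
φ(971) = 971 − 1 = 970.
Since φ is multiplicative, φ(19925841479) = 60 · 352 · 952 · 970 = 19503052800.

19503052800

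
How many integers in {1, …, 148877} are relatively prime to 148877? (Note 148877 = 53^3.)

φ(148877) = 148877 · (1 − 1/53)
       = 148877 · 52/53 = 146068.

146068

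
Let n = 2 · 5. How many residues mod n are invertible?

φ(10) = 10 · (1 − 1/2) · (1 − 1/5)
       = 10 · 4/10 = 4.

4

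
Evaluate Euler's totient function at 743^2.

φ(743^2) = 743^1·(743−1) = 743·742 = 551306.

551306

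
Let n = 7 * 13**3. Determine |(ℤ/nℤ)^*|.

φ(15379) = 15379 · (1 − 1/7) · (1 − 1/13)
       = 15379 · 72/91 = 12168.

12168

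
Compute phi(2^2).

φ(4) = 4 · (1 − 1/2)
       = 4 · 1/2 = 2.

2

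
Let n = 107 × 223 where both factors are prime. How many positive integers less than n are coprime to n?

23532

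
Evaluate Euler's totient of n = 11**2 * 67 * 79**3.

3534153480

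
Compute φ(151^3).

3420150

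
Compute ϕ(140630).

First factor: 140630 = 2 × 5 × 7^3 × 41.
φ(140630) = 140630 · (1 − 1/2) · (1 − 1/5) · (1 − 1/7) · (1 − 1/41)
       = 140630 · 960/2870 = 47040.

47040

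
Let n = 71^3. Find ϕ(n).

φ(71^3) = 71^2·(71−1) = 5041·70 = 352870.

352870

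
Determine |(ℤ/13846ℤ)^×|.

Prime factorization: 13846 = 2 * 7 * 23 * 43.
φ(2) = 2 − 1 = 1.
φ(7) = 7 − 1 = 6.
φ(23) = 23 − 1 = 22.
φ(43) = 43 − 1 = 42.
Since φ is multiplicative, φ(13846) = 1 · 6 · 22 · 42 = 5544.

5544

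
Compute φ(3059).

Prime factorization: 3059 = 7 · 19 · 23.
φ(3059) = 3059 · (1 − 1/7) · (1 − 1/19) · (1 − 1/23)
       = 3059 · 2376/3059 = 2376.

2376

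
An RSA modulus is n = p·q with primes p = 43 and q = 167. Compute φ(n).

φ(n) = (p − 1)(q − 1) = (43−1)(167−1) = 42·166 = 6972.

6972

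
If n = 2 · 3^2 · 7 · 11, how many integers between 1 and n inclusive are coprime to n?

360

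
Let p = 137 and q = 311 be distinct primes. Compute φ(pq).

42160

φ(pq) = (p−1)(q−1) = 136 · 310 = 42160.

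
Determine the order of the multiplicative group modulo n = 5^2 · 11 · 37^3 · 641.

6308352000

φ(8928857575) = 8928857575 · (1 − 1/5) · (1 − 1/11) · (1 − 1/37) · (1 − 1/641)
       = 8928857575 · 921600/1304435 = 6308352000.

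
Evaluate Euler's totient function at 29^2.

812

φ(29^2) = 29^2 − 29^1 = 841 − 29 = 812.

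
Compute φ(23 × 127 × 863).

2389464

φ(23) = 23 − 1 = 22.
φ(127) = 127 − 1 = 126.
φ(863) = 863 − 1 = 862.
Multiply: 22 · 126 · 862 = 2389464.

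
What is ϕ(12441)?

6720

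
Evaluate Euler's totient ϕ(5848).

2688

Factor 5848: 5848 = 2^3 * 17 * 43.
φ(2^3) = 2^3 − 2^2 = 8 − 4 = 4.
φ(17) = 17 − 1 = 16.
φ(43) = 43 − 1 = 42.
Since φ is multiplicative, φ(5848) = 4 · 16 · 42 = 2688.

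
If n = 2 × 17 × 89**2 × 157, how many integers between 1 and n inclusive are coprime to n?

19548672

φ(42282298) = 42282298 · (1 − 1/2) · (1 − 1/17) · (1 − 1/89) · (1 − 1/157)
       = 42282298 · 219648/475082 = 19548672.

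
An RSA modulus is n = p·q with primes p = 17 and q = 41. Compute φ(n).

For distinct primes, φ(pq) = (p−1)(q−1) = 16 × 40 = 640.

640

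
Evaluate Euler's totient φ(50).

20

50 = 2 × 5^2.
φ(50) = 50 · (1 − 1/2) · (1 − 1/5)
       = 50 · 4/10 = 20.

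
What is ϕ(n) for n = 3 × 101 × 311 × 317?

φ(29871861) = 29871861 · (1 − 1/3) · (1 − 1/101) · (1 − 1/311) · (1 − 1/317)
       = 29871861 · 19592000/29871861 = 19592000.

19592000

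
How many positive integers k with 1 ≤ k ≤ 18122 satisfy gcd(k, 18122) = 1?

7680

Prime factorization: 18122 = 2 · 13 · 17 · 41.
φ(2) = 2 − 1 = 1.
φ(13) = 13 − 1 = 12.
φ(17) = 17 − 1 = 16.
φ(41) = 41 − 1 = 40.
Multiply: 1 · 12 · 16 · 40 = 7680.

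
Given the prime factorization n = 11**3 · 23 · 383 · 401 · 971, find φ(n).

3945509920000

φ(4565288924009) = 4565288924009 · (1 − 1/11) · (1 − 1/23) · (1 − 1/383) · (1 − 1/401) · (1 − 1/971)
       = 4565288924009 · 32607520000/37729660529 = 3945509920000.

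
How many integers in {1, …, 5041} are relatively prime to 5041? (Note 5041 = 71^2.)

φ(5041) = 5041 · (1 − 1/71)
       = 5041 · 70/71 = 4970.

4970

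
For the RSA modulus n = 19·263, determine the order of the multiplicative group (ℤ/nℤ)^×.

φ(19) = 19 − 1 = 18.
φ(263) = 263 − 1 = 262.
Since φ is multiplicative, φ(4997) = 18 · 262 = 4716.

4716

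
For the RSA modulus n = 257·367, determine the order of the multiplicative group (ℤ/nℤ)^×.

93696

φ(pq) = (p−1)(q−1) = 256 · 366 = 93696.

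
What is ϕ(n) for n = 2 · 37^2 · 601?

φ(1645538) = 1645538 · (1 − 1/2) · (1 − 1/37) · (1 − 1/601)
       = 1645538 · 21600/44474 = 799200.

799200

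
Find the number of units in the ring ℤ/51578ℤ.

51578 = 2 * 17 * 37 * 41.
φ(2) = 2 − 1 = 1.
φ(17) = 17 − 1 = 16.
φ(37) = 37 − 1 = 36.
φ(41) = 41 − 1 = 40.
φ(51578) = 1 × 16 × 36 × 40 = 23040.

23040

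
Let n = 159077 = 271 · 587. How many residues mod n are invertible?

158220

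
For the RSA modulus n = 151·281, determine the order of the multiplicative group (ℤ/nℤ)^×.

42000

φ(151) = 151 − 1 = 150.
φ(281) = 281 − 1 = 280.
Multiply: 150 · 280 = 42000.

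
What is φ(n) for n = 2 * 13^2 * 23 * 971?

φ(7548554) = 7548554 · (1 − 1/2) · (1 − 1/13) · (1 − 1/23) · (1 − 1/971)
       = 7548554 · 256080/580658 = 3329040.

3329040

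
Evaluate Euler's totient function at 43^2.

φ(1849) = 1849 · (1 − 1/43)
       = 1849 · 42/43 = 1806.

1806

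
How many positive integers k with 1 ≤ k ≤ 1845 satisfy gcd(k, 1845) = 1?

First factor: 1845 = 3^2 × 5 × 41.
φ(3^2) = 3^2 − 3^1 = 9 − 3 = 6.
φ(5) = 5 − 1 = 4.
φ(41) = 41 − 1 = 40.
Multiply: 6 · 4 · 40 = 960.

960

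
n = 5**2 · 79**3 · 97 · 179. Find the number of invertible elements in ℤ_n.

φ(214015903925) = 214015903925 · (1 − 1/5) · (1 − 1/79) · (1 − 1/97) · (1 − 1/179)
       = 214015903925 · 5331456/6858385 = 166368084480.

166368084480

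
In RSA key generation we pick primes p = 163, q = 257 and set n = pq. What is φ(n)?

41472

φ(pq) = (p−1)(q−1) = 162 · 256 = 41472.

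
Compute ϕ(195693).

120960

Prime factorization: 195693 = 3 · 37 · 41 · 43.
φ(195693) = 195693 · (1 − 1/3) · (1 − 1/37) · (1 − 1/41) · (1 − 1/43)
       = 195693 · 120960/195693 = 120960.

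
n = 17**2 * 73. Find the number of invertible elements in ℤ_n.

φ(17^2) = 17^2 − 17^1 = 289 − 17 = 272.
φ(73) = 73 − 1 = 72.
Since φ is multiplicative, φ(21097) = 272 · 72 = 19584.

19584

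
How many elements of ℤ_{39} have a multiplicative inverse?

24

39 = 3 * 13.
φ(39) = 39 · (1 − 1/3) · (1 − 1/13)
       = 39 · 24/39 = 24.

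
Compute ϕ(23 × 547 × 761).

φ(9574141) = 9574141 · (1 − 1/23) · (1 − 1/547) · (1 − 1/761)
       = 9574141 · 9129120/9574141 = 9129120.

9129120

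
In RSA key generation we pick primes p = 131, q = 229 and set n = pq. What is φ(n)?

29640

φ(pq) = (p−1)(q−1) = 130 · 228 = 29640.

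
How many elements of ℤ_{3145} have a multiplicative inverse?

2304

3145 = 5 × 17 × 37.
φ(5) = 5 − 1 = 4.
φ(17) = 17 − 1 = 16.
φ(37) = 37 − 1 = 36.
Multiply: 4 · 16 · 36 = 2304.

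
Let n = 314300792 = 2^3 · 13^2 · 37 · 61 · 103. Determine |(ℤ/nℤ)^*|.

137479680

φ(2^3) = 2^2·(2−1) = 4·1 = 4.
φ(13^2) = 13^2 − 13^1 = 169 − 13 = 156.
φ(37) = 37 − 1 = 36.
φ(61) = 61 − 1 = 60.
φ(103) = 103 − 1 = 102.
Since φ is multiplicative, φ(314300792) = 4 · 156 · 36 · 60 · 102 = 137479680.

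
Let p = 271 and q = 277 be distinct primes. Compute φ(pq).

74520

For distinct primes, φ(pq) = (p−1)(q−1) = 270 × 276 = 74520.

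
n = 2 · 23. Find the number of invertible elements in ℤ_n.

φ(2) = 2 − 1 = 1.
φ(23) = 23 − 1 = 22.
φ(46) = 1 × 22 = 22.

22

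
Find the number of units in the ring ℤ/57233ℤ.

Prime factorization: 57233 = 11^3 * 43.
φ(11^3) = 11^3 − 11^2 = 1331 − 121 = 1210.
φ(43) = 43 − 1 = 42.
Multiply: 1210 · 42 = 50820.

50820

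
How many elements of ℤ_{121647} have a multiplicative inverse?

73920

121647 = 3 * 23 * 41 * 43.
φ(3) = 3 − 1 = 2.
φ(23) = 23 − 1 = 22.
φ(41) = 41 − 1 = 40.
φ(43) = 43 − 1 = 42.
Multiply: 2 · 22 · 40 · 42 = 73920.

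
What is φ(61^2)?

φ(61^2) = 61^2 − 61^1 = 3721 − 61 = 3660.

3660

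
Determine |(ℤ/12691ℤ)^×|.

10584

First factor: 12691 = 7^3 · 37.
φ(7^3) = 7^2·(7−1) = 49·6 = 294.
φ(37) = 37 − 1 = 36.
φ(12691) = 294 × 36 = 10584.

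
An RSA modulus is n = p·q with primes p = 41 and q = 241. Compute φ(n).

9600

For distinct primes, φ(pq) = (p−1)(q−1) = 40 × 240 = 9600.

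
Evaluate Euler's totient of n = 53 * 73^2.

273312

φ(282437) = 282437 · (1 − 1/53) · (1 − 1/73)
       = 282437 · 3744/3869 = 273312.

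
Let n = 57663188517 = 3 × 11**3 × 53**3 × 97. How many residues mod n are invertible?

33934517760

φ(3) = 3 − 1 = 2.
φ(11^3) = 11^3 − 11^2 = 1331 − 121 = 1210.
φ(53^3) = 53^3 − 53^2 = 148877 − 2809 = 146068.
φ(97) = 97 − 1 = 96.
Since φ is multiplicative, φ(57663188517) = 2 · 1210 · 146068 · 96 = 33934517760.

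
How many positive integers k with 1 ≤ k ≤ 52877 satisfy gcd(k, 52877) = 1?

52877 = 11**2 · 19 · 23.
φ(52877) = 52877 · (1 − 1/11) · (1 − 1/19) · (1 − 1/23)
       = 52877 · 3960/4807 = 43560.

43560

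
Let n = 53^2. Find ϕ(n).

φ(53^2) = 53^2 − 53^1 = 2809 − 53 = 2756.

2756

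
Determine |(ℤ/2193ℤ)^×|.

Factor 2193: 2193 = 3 * 17 * 43.
φ(3) = 3 − 1 = 2.
φ(17) = 17 − 1 = 16.
φ(43) = 43 − 1 = 42.
Since φ is multiplicative, φ(2193) = 2 · 16 · 42 = 1344.

1344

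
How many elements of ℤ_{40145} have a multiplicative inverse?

25920

Factor 40145: 40145 = 5 · 7 · 31 · 37.
φ(5) = 5 − 1 = 4.
φ(7) = 7 − 1 = 6.
φ(31) = 31 − 1 = 30.
φ(37) = 37 − 1 = 36.
Multiply: 4 · 6 · 30 · 36 = 25920.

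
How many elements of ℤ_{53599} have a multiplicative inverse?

53599 = 7 × 13 × 19 × 31.
φ(53599) = 53599 · (1 − 1/7) · (1 − 1/13) · (1 − 1/19) · (1 − 1/31)
       = 53599 · 38880/53599 = 38880.

38880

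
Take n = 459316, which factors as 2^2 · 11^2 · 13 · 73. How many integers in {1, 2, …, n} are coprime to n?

φ(2^2) = 2^1·(2−1) = 2·1 = 2.
φ(11^2) = 11^1·(11−1) = 11·10 = 110.
φ(13) = 13 − 1 = 12.
φ(73) = 73 − 1 = 72.
φ(459316) = 2 × 110 × 12 × 72 = 190080.

190080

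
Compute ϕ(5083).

4224

Prime factorization: 5083 = 13 × 17 × 23.
φ(5083) = 5083 · (1 − 1/13) · (1 − 1/17) · (1 − 1/23)
       = 5083 · 4224/5083 = 4224.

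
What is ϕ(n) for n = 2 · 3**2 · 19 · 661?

71280

φ(2) = 2 − 1 = 1.
φ(3^2) = 3^1·(3−1) = 3·2 = 6.
φ(19) = 19 − 1 = 18.
φ(661) = 661 − 1 = 660.
φ(226062) = 1 × 6 × 18 × 660 = 71280.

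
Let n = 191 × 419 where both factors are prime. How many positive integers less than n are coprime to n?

φ(n) = (p − 1)(q − 1) = (191−1)(419−1) = 190·418 = 79420.

79420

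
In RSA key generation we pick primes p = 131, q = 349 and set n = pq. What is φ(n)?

φ(n) = (p − 1)(q − 1) = (131−1)(349−1) = 130·348 = 45240.

45240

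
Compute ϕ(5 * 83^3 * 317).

φ(906282395) = 906282395 · (1 − 1/5) · (1 − 1/83) · (1 − 1/317)
       = 906282395 · 103648/131555 = 714031072.

714031072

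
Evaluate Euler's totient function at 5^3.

100

φ(5^3) = 5^2·(5−1) = 25·4 = 100.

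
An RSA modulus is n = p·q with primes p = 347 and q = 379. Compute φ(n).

130788

φ(131513) = 131513 · (1 − 1/347) · (1 − 1/379)
       = 131513 · 130788/131513 = 130788.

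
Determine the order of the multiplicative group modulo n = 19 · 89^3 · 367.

φ(4915748837) = 4915748837 · (1 − 1/19) · (1 − 1/89) · (1 − 1/367)
       = 4915748837 · 579744/620597 = 4592152224.

4592152224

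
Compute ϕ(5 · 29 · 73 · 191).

1532160

φ(2021735) = 2021735 · (1 − 1/5) · (1 − 1/29) · (1 − 1/73) · (1 − 1/191)
       = 2021735 · 1532160/2021735 = 1532160.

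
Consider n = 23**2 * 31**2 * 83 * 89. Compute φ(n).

3395705280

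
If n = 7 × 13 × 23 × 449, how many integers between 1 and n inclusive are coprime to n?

φ(7) = 7 − 1 = 6.
φ(13) = 13 − 1 = 12.
φ(23) = 23 − 1 = 22.
φ(449) = 449 − 1 = 448.
Multiply: 6 · 12 · 22 · 448 = 709632.

709632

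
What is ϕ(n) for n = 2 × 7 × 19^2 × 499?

φ(2) = 2 − 1 = 1.
φ(7) = 7 − 1 = 6.
φ(19^2) = 19^2 − 19^1 = 361 − 19 = 342.
φ(499) = 499 − 1 = 498.
Multiply: 1 · 6 · 342 · 498 = 1021896.

1021896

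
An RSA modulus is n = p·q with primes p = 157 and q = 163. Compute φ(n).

25272

For distinct primes, φ(pq) = (p−1)(q−1) = 156 × 162 = 25272.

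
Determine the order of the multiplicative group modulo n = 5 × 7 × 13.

φ(5) = 5 − 1 = 4.
φ(7) = 7 − 1 = 6.
φ(13) = 13 − 1 = 12.
φ(455) = 4 × 6 × 12 = 288.

288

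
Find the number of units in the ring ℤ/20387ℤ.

18144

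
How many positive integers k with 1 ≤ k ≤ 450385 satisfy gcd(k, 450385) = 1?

First factor: 450385 = 5 · 13^3 · 41.
φ(5) = 5 − 1 = 4.
φ(13^3) = 13^2·(13−1) = 169·12 = 2028.
φ(41) = 41 − 1 = 40.
Since φ is multiplicative, φ(450385) = 4 · 2028 · 40 = 324480.

324480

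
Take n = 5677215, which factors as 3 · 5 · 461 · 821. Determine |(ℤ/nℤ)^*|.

φ(3) = 3 − 1 = 2.
φ(5) = 5 − 1 = 4.
φ(461) = 461 − 1 = 460.
φ(821) = 821 − 1 = 820.
Multiply: 2 · 4 · 460 · 820 = 3017600.

3017600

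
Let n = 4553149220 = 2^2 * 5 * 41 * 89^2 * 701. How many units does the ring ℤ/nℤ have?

1754368000

φ(4553149220) = 4553149220 · (1 − 1/2) · (1 − 1/5) · (1 − 1/41) · (1 − 1/89) · (1 − 1/701)
       = 4553149220 · 9856000/25579490 = 1754368000.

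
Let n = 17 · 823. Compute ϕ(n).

13152

φ(17) = 17 − 1 = 16.
φ(823) = 823 − 1 = 822.
Multiply: 16 · 822 = 13152.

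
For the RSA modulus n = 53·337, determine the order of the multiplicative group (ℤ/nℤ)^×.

17472

φ(17861) = 17861 · (1 − 1/53) · (1 − 1/337)
       = 17861 · 17472/17861 = 17472.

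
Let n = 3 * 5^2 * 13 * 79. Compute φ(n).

37440

φ(77025) = 77025 · (1 − 1/3) · (1 − 1/5) · (1 − 1/13) · (1 − 1/79)
       = 77025 · 7488/15405 = 37440.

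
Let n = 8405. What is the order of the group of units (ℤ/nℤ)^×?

6560

Prime factorization: 8405 = 5 · 41^2.
φ(8405) = 8405 · (1 − 1/5) · (1 − 1/41)
       = 8405 · 160/205 = 6560.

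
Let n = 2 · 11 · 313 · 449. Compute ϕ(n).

φ(3091814) = 3091814 · (1 − 1/2) · (1 − 1/11) · (1 − 1/313) · (1 − 1/449)
       = 3091814 · 1397760/3091814 = 1397760.

1397760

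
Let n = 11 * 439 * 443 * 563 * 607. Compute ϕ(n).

φ(11) = 11 − 1 = 10.
φ(439) = 439 − 1 = 438.
φ(443) = 443 − 1 = 442.
φ(563) = 563 − 1 = 562.
φ(607) = 607 − 1 = 606.
Since φ is multiplicative, φ(731068409027) = 10 · 438 · 442 · 562 · 606 = 659333769120.

659333769120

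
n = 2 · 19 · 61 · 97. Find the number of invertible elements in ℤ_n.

103680

φ(2) = 2 − 1 = 1.
φ(19) = 19 − 1 = 18.
φ(61) = 61 − 1 = 60.
φ(97) = 97 − 1 = 96.
φ(224846) = 1 × 18 × 60 × 96 = 103680.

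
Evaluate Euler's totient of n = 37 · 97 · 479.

1651968

φ(1719131) = 1719131 · (1 − 1/37) · (1 − 1/97) · (1 − 1/479)
       = 1719131 · 1651968/1719131 = 1651968.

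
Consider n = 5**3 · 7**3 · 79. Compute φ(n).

2293200

φ(3387125) = 3387125 · (1 − 1/5) · (1 − 1/7) · (1 − 1/79)
       = 3387125 · 1872/2765 = 2293200.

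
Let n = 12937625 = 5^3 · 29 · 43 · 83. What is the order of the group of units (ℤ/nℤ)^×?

φ(5^3) = 5^3 − 5^2 = 125 − 25 = 100.
φ(29) = 29 − 1 = 28.
φ(43) = 43 − 1 = 42.
φ(83) = 83 − 1 = 82.
Since φ is multiplicative, φ(12937625) = 100 · 28 · 42 · 82 = 9643200.

9643200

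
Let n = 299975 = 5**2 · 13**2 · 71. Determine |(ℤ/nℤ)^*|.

218400

φ(299975) = 299975 · (1 − 1/5) · (1 − 1/13) · (1 − 1/71)
       = 299975 · 3360/4615 = 218400.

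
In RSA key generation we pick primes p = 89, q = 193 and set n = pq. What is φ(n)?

φ(17177) = 17177 · (1 − 1/89) · (1 − 1/193)
       = 17177 · 16896/17177 = 16896.

16896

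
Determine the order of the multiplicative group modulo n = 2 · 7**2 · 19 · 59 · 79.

3420144

φ(2) = 2 − 1 = 1.
φ(7^2) = 7^1·(7−1) = 7·6 = 42.
φ(19) = 19 − 1 = 18.
φ(59) = 59 − 1 = 58.
φ(79) = 79 − 1 = 78.
Multiply: 1 · 42 · 18 · 58 · 78 = 3420144.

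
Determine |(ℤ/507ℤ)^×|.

312

507 = 3 · 13**2.
φ(507) = 507 · (1 − 1/3) · (1 − 1/13)
       = 507 · 24/39 = 312.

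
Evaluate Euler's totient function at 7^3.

294

φ(343) = 343 · (1 − 1/7)
       = 343 · 6/7 = 294.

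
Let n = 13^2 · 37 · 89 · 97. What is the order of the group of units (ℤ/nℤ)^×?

47443968

φ(53982149) = 53982149 · (1 − 1/13) · (1 − 1/37) · (1 − 1/89) · (1 − 1/97)
       = 53982149 · 3649536/4152473 = 47443968.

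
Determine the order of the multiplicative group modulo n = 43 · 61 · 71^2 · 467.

φ(43) = 43 − 1 = 42.
φ(61) = 61 − 1 = 60.
φ(71^2) = 71^2 − 71^1 = 5041 − 71 = 4970.
φ(467) = 467 − 1 = 466.
Since φ is multiplicative, φ(6174927581) = 42 · 60 · 4970 · 466 = 5836370400.

5836370400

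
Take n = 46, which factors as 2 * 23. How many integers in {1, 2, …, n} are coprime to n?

22

φ(46) = 46 · (1 − 1/2) · (1 − 1/23)
       = 46 · 22/46 = 22.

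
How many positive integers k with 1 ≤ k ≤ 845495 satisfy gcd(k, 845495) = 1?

First factor: 845495 = 5 · 7^3 · 17 · 29.
φ(845495) = 845495 · (1 − 1/5) · (1 − 1/7) · (1 − 1/17) · (1 − 1/29)
       = 845495 · 10752/17255 = 526848.

526848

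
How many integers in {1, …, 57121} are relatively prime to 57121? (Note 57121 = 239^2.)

56882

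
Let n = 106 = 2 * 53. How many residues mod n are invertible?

φ(2) = 2 − 1 = 1.
φ(53) = 53 − 1 = 52.
Multiply: 1 · 52 = 52.

52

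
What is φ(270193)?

First factor: 270193 = 7 × 11^3 × 29.
φ(7) = 7 − 1 = 6.
φ(11^3) = 11^3 − 11^2 = 1331 − 121 = 1210.
φ(29) = 29 − 1 = 28.
Since φ is multiplicative, φ(270193) = 6 · 1210 · 28 = 203280.

203280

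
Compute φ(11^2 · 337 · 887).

φ(11^2) = 11^2 − 11^1 = 121 − 11 = 110.
φ(337) = 337 − 1 = 336.
φ(887) = 887 − 1 = 886.
Since φ is multiplicative, φ(36169199) = 110 · 336 · 886 = 32746560.

32746560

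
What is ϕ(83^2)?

φ(6889) = 6889 · (1 − 1/83)
       = 6889 · 82/83 = 6806.

6806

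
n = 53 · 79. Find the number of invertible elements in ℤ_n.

4056

φ(4187) = 4187 · (1 − 1/53) · (1 − 1/79)
       = 4187 · 4056/4187 = 4056.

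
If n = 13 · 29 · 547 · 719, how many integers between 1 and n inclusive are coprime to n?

131721408

φ(13) = 13 − 1 = 12.
φ(29) = 29 − 1 = 28.
φ(547) = 547 − 1 = 546.
φ(719) = 719 − 1 = 718.
Multiply: 12 · 28 · 546 · 718 = 131721408.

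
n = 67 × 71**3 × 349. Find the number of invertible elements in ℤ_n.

φ(8369032913) = 8369032913 · (1 − 1/67) · (1 − 1/71) · (1 − 1/349)
       = 8369032913 · 1607760/1660193 = 8104718160.

8104718160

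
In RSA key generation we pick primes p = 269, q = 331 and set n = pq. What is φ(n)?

φ(n) = (p − 1)(q − 1) = (269−1)(331−1) = 268·330 = 88440.

88440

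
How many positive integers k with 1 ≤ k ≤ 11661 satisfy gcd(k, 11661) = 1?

6864

11661 = 3 · 13^2 · 23.
φ(3) = 3 − 1 = 2.
φ(13^2) = 13^2 − 13^1 = 169 − 13 = 156.
φ(23) = 23 − 1 = 22.
φ(11661) = 2 × 156 × 22 = 6864.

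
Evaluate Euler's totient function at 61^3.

223260

φ(61^3) = 61^2·(61−1) = 3721·60 = 223260.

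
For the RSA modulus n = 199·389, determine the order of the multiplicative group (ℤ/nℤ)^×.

76824

φ(n) = (p − 1)(q − 1) = (199−1)(389−1) = 198·388 = 76824.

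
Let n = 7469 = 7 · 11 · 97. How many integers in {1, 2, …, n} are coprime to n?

5760

φ(7469) = 7469 · (1 − 1/7) · (1 − 1/11) · (1 − 1/97)
       = 7469 · 5760/7469 = 5760.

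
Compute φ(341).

300

First factor: 341 = 11 × 31.
φ(341) = 341 · (1 − 1/11) · (1 − 1/31)
       = 341 · 300/341 = 300.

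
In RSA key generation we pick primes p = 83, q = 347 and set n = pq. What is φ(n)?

28372

φ(pq) = (p−1)(q−1) = 82 · 346 = 28372.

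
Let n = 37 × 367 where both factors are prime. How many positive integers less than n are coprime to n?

13176

φ(n) = (p − 1)(q − 1) = (37−1)(367−1) = 36·366 = 13176.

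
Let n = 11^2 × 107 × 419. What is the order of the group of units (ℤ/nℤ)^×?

4873880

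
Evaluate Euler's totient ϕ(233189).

188160

Prime factorization: 233189 = 11 × 17 × 29 × 43.
φ(11) = 11 − 1 = 10.
φ(17) = 17 − 1 = 16.
φ(29) = 29 − 1 = 28.
φ(43) = 43 − 1 = 42.
Multiply: 10 · 16 · 28 · 42 = 188160.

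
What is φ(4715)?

3520

4715 = 5 · 23 · 41.
φ(5) = 5 − 1 = 4.
φ(23) = 23 − 1 = 22.
φ(41) = 41 − 1 = 40.
Since φ is multiplicative, φ(4715) = 4 · 22 · 40 = 3520.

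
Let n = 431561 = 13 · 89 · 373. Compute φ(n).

392832

φ(13) = 13 − 1 = 12.
φ(89) = 89 − 1 = 88.
φ(373) = 373 − 1 = 372.
Since φ is multiplicative, φ(431561) = 12 · 88 · 372 = 392832.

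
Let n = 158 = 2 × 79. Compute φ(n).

φ(2) = 2 − 1 = 1.
φ(79) = 79 − 1 = 78.
Since φ is multiplicative, φ(158) = 1 · 78 = 78.

78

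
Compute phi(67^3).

φ(67^3) = 67^2·(67−1) = 4489·66 = 296274.

296274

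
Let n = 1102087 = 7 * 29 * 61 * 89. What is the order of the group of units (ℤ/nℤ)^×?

φ(1102087) = 1102087 · (1 − 1/7) · (1 − 1/29) · (1 − 1/61) · (1 − 1/89)
       = 1102087 · 887040/1102087 = 887040.

887040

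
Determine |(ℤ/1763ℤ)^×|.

Factor 1763: 1763 = 41 · 43.
φ(41) = 41 − 1 = 40.
φ(43) = 43 − 1 = 42.
Since φ is multiplicative, φ(1763) = 40 · 42 = 1680.

1680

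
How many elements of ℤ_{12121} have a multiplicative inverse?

Factor 12121: 12121 = 17 × 23 × 31.
φ(12121) = 12121 · (1 − 1/17) · (1 − 1/23) · (1 − 1/31)
       = 12121 · 10560/12121 = 10560.

10560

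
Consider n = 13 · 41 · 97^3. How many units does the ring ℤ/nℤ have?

φ(13) = 13 − 1 = 12.
φ(41) = 41 − 1 = 40.
φ(97^3) = 97^3 − 97^2 = 912673 − 9409 = 903264.
Multiply: 12 · 40 · 903264 = 433566720.

433566720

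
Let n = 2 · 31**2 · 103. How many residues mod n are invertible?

φ(197966) = 197966 · (1 − 1/2) · (1 − 1/31) · (1 − 1/103)
       = 197966 · 3060/6386 = 94860.

94860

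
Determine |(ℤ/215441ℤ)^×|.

177408

First factor: 215441 = 17 * 19 * 23 * 29.
φ(17) = 17 − 1 = 16.
φ(19) = 19 − 1 = 18.
φ(23) = 23 − 1 = 22.
φ(29) = 29 − 1 = 28.
φ(215441) = 16 × 18 × 22 × 28 = 177408.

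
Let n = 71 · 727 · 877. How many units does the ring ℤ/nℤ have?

φ(71) = 71 − 1 = 70.
φ(727) = 727 − 1 = 726.
φ(877) = 877 − 1 = 876.
φ(45268109) = 70 × 726 × 876 = 44518320.

44518320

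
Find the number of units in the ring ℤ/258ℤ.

258 = 2 × 3 × 43.
φ(258) = 258 · (1 − 1/2) · (1 − 1/3) · (1 − 1/43)
       = 258 · 84/258 = 84.

84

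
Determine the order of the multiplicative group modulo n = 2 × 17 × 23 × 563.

197824

φ(440266) = 440266 · (1 − 1/2) · (1 − 1/17) · (1 − 1/23) · (1 − 1/563)
       = 440266 · 197824/440266 = 197824.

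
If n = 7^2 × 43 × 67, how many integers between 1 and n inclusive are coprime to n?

φ(7^2) = 7^2 − 7^1 = 49 − 7 = 42.
φ(43) = 43 − 1 = 42.
φ(67) = 67 − 1 = 66.
Multiply: 42 · 42 · 66 = 116424.

116424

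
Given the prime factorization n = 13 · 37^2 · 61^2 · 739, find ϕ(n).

43174062720

φ(48938528743) = 48938528743 · (1 − 1/13) · (1 − 1/37) · (1 − 1/61) · (1 − 1/739)
       = 48938528743 · 19128960/21682999 = 43174062720.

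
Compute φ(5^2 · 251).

5000

φ(6275) = 6275 · (1 − 1/5) · (1 − 1/251)
       = 6275 · 1000/1255 = 5000.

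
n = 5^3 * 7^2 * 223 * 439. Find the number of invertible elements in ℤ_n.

φ(599619125) = 599619125 · (1 − 1/5) · (1 − 1/7) · (1 − 1/223) · (1 − 1/439)
       = 599619125 · 2333664/3426395 = 408391200.

408391200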